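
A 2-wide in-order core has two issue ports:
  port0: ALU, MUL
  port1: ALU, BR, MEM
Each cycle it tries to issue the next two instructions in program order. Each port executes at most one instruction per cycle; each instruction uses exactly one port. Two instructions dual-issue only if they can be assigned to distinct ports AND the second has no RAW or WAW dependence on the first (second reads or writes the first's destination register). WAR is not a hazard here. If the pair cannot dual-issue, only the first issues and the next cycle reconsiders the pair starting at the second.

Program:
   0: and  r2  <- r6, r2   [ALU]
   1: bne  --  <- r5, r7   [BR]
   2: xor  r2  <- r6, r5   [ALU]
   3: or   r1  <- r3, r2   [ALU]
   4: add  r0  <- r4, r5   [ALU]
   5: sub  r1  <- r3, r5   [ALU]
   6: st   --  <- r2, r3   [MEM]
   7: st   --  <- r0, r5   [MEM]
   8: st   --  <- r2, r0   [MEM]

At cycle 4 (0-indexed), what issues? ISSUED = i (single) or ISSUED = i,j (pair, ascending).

ISSUED = 7

0. and+bne @i0+i1  | 2-wide
1. xor @i2  | RAW r2
2. or+add @i3+i4  | 2-wide
3. sub+st @i5+i6  | 2-wide
4. st @i7  | no-port MEM/MEM
5. st @i8  | tail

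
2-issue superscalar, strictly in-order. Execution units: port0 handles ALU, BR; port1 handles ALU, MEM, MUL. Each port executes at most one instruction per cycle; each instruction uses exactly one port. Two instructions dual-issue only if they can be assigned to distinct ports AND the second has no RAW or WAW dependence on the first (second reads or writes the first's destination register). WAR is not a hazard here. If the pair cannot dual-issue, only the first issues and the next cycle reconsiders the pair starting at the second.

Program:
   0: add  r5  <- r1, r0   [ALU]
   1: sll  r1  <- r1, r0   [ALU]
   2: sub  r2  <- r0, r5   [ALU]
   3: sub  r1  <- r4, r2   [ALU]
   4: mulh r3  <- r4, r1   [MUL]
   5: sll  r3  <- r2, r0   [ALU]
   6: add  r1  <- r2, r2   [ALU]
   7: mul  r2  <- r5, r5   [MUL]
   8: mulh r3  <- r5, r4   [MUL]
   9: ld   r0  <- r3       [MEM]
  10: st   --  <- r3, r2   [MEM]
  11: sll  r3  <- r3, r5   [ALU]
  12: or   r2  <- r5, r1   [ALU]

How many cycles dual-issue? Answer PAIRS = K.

PAIRS = 3

t=0 i0,i1:add;sll ; pair
t=1 i2:sub ; RAW r2
t=2 i3:sub ; RAW r1
t=3 i4:mulh ; WAW r3
t=4 i5,i6:sll;add ; pair
t=5 i7:mul ; no-port MUL/MUL
t=6 i8:mulh ; no-port MUL/MEM
t=7 i9:ld ; no-port MEM/MEM
t=8 i10,i11:st;sll ; pair
t=9 i12:or ; tail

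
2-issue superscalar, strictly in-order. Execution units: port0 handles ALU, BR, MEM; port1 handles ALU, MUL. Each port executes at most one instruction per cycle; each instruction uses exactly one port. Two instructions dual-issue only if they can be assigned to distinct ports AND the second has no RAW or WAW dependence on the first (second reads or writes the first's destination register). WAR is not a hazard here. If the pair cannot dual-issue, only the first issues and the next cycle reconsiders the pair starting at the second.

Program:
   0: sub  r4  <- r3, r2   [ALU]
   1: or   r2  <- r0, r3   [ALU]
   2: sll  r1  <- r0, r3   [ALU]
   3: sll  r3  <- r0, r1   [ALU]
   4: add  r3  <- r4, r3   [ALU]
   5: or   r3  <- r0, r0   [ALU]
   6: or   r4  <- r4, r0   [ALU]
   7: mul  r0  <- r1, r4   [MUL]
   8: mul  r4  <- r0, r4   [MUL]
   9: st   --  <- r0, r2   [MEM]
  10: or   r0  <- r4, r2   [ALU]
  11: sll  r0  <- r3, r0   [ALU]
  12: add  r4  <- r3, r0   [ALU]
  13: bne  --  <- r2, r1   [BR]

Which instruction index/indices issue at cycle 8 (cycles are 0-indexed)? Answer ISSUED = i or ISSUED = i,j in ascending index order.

  cy0 -> i0+i1 (sub.ALU;or.ALU) pair
  cy1 -> i2 (sll.ALU) RAW r1
  cy2 -> i3 (sll.ALU) RAW+WAW r3
  cy3 -> i4 (add.ALU) WAW r3
  cy4 -> i5+i6 (or.ALU;or.ALU) pair
  cy5 -> i7 (mul.MUL) no-port MUL/MUL
  cy6 -> i8+i9 (mul.MUL;st.MEM) pair
  cy7 -> i10 (or.ALU) RAW+WAW r0
  cy8 -> i11 (sll.ALU) RAW r0
  cy9 -> i12+i13 (add.ALU;bne.BR) pair

ISSUED = 11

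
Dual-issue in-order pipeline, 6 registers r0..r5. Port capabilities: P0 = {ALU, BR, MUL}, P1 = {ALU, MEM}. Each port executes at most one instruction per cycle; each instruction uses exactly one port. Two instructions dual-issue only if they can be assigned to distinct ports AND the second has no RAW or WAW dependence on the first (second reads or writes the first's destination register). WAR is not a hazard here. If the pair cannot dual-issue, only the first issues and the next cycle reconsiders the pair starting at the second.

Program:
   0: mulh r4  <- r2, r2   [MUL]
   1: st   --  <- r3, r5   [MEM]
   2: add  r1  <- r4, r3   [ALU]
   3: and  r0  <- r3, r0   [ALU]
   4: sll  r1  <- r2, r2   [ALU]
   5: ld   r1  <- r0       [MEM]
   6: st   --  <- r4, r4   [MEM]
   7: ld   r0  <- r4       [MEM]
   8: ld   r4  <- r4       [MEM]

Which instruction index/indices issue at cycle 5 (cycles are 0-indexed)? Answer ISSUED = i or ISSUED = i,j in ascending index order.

  cy0 -> i0/i1 (mulh+st) pair
  cy1 -> i2/i3 (add+and) pair
  cy2 -> i4 (sll) WAW r1
  cy3 -> i5 (ld) no-port MEM/MEM
  cy4 -> i6 (st) no-port MEM/MEM
  cy5 -> i7 (ld) no-port MEM/MEM
  cy6 -> i8 (ld) tail

ISSUED = 7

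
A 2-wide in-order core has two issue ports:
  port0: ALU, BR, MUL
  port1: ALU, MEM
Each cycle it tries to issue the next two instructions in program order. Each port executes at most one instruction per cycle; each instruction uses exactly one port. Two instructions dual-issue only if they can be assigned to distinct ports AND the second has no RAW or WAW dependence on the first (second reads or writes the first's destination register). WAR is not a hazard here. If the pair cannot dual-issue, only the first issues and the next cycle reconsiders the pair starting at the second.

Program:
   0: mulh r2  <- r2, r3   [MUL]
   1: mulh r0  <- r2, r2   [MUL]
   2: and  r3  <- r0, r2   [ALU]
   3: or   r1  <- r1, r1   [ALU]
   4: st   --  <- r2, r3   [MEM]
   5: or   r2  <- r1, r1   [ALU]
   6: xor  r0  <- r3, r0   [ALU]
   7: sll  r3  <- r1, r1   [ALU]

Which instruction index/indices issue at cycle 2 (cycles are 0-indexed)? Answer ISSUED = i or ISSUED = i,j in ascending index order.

c0: i0 mulh.MUL  no-port MUL/MUL
c1: i1 mulh.MUL  RAW r0
c2: i2&i3 and.ALU or.ALU  dual
c3: i4&i5 st.MEM or.ALU  dual
c4: i6&i7 xor.ALU sll.ALU  dual

ISSUED = 2,3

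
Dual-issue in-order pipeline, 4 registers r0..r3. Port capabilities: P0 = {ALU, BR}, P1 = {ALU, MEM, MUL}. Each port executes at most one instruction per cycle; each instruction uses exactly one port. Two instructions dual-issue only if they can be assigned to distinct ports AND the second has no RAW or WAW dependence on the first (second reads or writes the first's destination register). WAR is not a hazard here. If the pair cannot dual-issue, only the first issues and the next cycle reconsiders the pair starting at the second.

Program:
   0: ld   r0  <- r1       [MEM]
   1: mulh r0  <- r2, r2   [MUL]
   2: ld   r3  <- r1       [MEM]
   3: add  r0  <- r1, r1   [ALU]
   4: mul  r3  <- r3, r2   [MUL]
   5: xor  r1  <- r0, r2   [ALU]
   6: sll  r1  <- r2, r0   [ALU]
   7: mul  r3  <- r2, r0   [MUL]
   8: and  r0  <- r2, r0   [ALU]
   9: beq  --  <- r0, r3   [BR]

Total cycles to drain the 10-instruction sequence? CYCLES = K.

0. ld.MEM @i0  | no-port MEM/MUL
1. mulh.MUL @i1  | no-port MUL/MEM
2. ld.MEM add.ALU @i2,i3  | dual
3. mul.MUL xor.ALU @i4,i5  | dual
4. sll.ALU mul.MUL @i6,i7  | dual
5. and.ALU @i8  | RAW r0
6. beq.BR @i9  | tail

CYCLES = 7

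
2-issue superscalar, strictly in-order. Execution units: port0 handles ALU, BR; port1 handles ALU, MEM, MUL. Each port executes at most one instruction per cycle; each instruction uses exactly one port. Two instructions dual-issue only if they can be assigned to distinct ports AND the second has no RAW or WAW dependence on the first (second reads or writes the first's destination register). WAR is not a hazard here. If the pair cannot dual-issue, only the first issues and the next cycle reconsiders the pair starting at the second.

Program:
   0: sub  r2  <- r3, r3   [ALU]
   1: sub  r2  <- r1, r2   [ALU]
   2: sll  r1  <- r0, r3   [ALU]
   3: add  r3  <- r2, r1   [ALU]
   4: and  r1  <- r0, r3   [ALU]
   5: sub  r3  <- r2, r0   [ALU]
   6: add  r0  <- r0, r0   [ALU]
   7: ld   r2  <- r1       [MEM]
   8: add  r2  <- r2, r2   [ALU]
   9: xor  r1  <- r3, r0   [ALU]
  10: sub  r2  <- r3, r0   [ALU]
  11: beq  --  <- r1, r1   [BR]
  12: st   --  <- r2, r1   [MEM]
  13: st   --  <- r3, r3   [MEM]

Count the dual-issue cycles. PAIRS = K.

0. sub.ALU @i0  | RAW+WAW r2
1. sub.ALU+sll.ALU @i1+i2  | dual
2. add.ALU @i3  | RAW r3
3. and.ALU+sub.ALU @i4+i5  | dual
4. add.ALU+ld.MEM @i6+i7  | dual
5. add.ALU+xor.ALU @i8+i9  | dual
6. sub.ALU+beq.BR @i10+i11  | dual
7. st.MEM @i12  | no-port MEM/MEM
8. st.MEM @i13  | tail

PAIRS = 5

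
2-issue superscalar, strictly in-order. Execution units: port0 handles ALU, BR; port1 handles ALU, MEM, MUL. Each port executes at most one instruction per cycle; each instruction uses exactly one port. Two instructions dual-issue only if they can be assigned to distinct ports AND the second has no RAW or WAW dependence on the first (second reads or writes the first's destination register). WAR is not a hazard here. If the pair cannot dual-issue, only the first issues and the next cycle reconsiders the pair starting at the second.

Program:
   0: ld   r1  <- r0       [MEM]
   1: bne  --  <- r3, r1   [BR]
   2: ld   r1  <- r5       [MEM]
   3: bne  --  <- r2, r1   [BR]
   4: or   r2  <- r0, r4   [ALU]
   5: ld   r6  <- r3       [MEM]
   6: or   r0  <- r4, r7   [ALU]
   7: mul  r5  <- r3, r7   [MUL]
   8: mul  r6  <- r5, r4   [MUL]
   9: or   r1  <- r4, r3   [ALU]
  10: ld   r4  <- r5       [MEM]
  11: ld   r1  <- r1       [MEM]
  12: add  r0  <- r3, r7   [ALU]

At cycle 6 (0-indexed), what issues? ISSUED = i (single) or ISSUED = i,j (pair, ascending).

ISSUED = 10

#0 head=0: ld i0 RAW r1
#1 head=1: bne+ld i1,i2 2-wide
#2 head=3: bne+or i3,i4 2-wide
#3 head=5: ld+or i5,i6 2-wide
#4 head=7: mul i7 no-port MUL/MUL
#5 head=8: mul+or i8,i9 2-wide
#6 head=10: ld i10 no-port MEM/MEM
#7 head=11: ld+add i11,i12 2-wide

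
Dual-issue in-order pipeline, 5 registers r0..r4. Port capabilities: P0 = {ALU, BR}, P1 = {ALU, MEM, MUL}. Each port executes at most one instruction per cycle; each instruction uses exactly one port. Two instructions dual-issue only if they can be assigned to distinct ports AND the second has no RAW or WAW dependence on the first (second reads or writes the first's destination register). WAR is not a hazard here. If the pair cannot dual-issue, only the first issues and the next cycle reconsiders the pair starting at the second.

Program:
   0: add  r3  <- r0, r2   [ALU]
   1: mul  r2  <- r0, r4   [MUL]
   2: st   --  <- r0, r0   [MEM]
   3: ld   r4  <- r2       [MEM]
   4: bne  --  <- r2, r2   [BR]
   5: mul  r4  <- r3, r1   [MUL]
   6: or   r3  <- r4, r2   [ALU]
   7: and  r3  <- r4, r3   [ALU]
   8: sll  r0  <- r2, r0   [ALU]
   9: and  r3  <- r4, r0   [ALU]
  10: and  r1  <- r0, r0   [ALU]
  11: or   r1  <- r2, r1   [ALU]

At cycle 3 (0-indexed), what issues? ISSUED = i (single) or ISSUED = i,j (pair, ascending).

ISSUED = 5

t=0 i0/i1:add;mul ; dual
t=1 i2:st ; no-port MEM/MEM
t=2 i3/i4:ld;bne ; dual
t=3 i5:mul ; RAW r4
t=4 i6:or ; RAW+WAW r3
t=5 i7/i8:and;sll ; dual
t=6 i9/i10:and;and ; dual
t=7 i11:or ; tail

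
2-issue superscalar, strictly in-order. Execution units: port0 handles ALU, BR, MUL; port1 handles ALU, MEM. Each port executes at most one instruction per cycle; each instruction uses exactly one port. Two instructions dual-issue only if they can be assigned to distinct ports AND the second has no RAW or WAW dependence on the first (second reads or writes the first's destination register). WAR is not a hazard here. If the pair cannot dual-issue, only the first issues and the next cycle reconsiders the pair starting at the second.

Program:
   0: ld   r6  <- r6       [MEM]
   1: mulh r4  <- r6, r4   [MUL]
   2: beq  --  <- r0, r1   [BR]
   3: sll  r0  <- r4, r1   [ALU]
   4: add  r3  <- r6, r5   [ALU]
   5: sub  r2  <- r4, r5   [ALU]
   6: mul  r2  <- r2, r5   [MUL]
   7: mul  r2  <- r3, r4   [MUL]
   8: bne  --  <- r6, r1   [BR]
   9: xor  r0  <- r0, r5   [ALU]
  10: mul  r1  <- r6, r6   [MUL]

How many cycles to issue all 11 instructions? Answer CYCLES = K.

CYCLES = 8

#0 head=0: ld.MEM i0 RAW r6
#1 head=1: mulh.MUL i1 no-port MUL/BR
#2 head=2: beq.BR;sll.ALU i2,i3 dual
#3 head=4: add.ALU;sub.ALU i4,i5 dual
#4 head=6: mul.MUL i6 no-port MUL/MUL
#5 head=7: mul.MUL i7 no-port MUL/BR
#6 head=8: bne.BR;xor.ALU i8,i9 dual
#7 head=10: mul.MUL i10 tail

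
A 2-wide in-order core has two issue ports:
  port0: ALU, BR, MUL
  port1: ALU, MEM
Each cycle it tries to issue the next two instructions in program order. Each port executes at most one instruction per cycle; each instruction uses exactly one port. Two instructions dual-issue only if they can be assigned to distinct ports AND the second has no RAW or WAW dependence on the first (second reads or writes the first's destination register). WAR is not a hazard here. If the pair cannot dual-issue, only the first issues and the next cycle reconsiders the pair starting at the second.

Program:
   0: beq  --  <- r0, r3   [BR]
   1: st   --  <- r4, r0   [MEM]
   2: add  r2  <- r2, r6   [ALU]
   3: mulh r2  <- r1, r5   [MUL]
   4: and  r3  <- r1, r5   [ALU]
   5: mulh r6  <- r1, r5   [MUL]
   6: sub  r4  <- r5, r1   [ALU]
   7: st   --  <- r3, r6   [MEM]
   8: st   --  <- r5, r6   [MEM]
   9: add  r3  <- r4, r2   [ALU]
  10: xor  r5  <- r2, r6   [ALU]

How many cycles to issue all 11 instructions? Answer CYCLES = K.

CYCLES = 7

t=0 i0/i1:beq st ; 2-wide
t=1 i2:add ; WAW r2
t=2 i3/i4:mulh and ; 2-wide
t=3 i5/i6:mulh sub ; 2-wide
t=4 i7:st ; no-port MEM/MEM
t=5 i8/i9:st add ; 2-wide
t=6 i10:xor ; tail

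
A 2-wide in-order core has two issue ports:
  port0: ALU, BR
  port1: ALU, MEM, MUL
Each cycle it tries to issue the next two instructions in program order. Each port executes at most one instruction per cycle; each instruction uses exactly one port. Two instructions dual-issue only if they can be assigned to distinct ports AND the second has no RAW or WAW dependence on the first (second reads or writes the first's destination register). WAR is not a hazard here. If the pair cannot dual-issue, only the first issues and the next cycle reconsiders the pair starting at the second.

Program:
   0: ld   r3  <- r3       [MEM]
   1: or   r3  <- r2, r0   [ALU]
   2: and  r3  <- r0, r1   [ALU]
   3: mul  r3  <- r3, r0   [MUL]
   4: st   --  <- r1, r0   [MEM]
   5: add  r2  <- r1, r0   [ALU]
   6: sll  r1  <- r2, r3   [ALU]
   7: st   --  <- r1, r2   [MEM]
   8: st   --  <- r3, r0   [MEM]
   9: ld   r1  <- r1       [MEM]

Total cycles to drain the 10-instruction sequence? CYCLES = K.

CYCLES = 9

[0] i0  ld  -- WAW r3
[1] i1  or  -- WAW r3
[2] i2  and  -- RAW+WAW r3
[3] i3  mul  -- no-port MUL/MEM
[4] i4+i5  st;add  -- pair
[5] i6  sll  -- RAW r1
[6] i7  st  -- no-port MEM/MEM
[7] i8  st  -- no-port MEM/MEM
[8] i9  ld  -- tail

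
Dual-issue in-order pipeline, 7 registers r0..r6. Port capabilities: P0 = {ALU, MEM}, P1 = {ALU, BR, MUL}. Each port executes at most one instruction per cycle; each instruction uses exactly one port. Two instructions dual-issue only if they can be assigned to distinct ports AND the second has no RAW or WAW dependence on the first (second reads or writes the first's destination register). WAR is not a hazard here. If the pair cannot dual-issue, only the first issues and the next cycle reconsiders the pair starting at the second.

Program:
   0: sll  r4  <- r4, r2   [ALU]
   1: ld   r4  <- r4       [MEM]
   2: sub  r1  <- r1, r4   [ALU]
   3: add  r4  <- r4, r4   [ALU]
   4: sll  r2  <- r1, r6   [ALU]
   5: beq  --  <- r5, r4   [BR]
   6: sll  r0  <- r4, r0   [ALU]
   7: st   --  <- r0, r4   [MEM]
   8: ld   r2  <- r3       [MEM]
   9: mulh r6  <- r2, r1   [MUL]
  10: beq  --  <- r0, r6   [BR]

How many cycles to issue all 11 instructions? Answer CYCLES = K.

#0 head=0: sll.ALU i0 RAW+WAW r4
#1 head=1: ld.MEM i1 RAW r4
#2 head=2: sub.ALU add.ALU i2+i3 2-wide
#3 head=4: sll.ALU beq.BR i4+i5 2-wide
#4 head=6: sll.ALU i6 RAW r0
#5 head=7: st.MEM i7 no-port MEM/MEM
#6 head=8: ld.MEM i8 RAW r2
#7 head=9: mulh.MUL i9 no-port MUL/BR
#8 head=10: beq.BR i10 tail

CYCLES = 9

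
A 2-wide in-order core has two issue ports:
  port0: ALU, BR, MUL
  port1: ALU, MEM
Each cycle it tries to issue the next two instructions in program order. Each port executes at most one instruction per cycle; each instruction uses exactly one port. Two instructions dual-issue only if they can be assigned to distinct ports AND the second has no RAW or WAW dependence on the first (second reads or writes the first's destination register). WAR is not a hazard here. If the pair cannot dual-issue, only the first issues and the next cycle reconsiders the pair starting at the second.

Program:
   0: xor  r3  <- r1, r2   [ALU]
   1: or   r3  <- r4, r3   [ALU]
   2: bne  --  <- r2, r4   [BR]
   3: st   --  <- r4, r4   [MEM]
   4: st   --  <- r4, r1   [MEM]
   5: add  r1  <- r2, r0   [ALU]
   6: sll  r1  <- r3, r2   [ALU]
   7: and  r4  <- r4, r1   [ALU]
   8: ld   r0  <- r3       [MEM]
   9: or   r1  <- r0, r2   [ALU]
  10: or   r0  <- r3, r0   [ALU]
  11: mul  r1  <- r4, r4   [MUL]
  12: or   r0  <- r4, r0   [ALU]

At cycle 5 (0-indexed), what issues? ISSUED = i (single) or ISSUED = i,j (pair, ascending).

ISSUED = 7,8

t=0 i0:xor ; RAW+WAW r3
t=1 i1+i2:or bne ; 2-wide
t=2 i3:st ; no-port MEM/MEM
t=3 i4+i5:st add ; 2-wide
t=4 i6:sll ; RAW r1
t=5 i7+i8:and ld ; 2-wide
t=6 i9+i10:or or ; 2-wide
t=7 i11+i12:mul or ; 2-wide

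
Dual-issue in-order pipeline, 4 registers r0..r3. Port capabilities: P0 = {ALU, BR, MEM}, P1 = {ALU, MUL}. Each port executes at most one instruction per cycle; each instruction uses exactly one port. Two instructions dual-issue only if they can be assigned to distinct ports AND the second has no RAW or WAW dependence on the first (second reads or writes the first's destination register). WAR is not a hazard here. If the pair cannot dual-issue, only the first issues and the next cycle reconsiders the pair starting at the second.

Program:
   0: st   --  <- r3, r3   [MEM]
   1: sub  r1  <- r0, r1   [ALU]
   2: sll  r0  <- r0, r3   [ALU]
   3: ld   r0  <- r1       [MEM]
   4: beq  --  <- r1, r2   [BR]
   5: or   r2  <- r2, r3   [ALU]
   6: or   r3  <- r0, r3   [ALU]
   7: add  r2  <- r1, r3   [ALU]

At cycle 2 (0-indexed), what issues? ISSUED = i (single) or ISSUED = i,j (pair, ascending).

ISSUED = 3

0. st.MEM+sub.ALU @i0,i1  | pair
1. sll.ALU @i2  | WAW r0
2. ld.MEM @i3  | no-port MEM/BR
3. beq.BR+or.ALU @i4,i5  | pair
4. or.ALU @i6  | RAW r3
5. add.ALU @i7  | tail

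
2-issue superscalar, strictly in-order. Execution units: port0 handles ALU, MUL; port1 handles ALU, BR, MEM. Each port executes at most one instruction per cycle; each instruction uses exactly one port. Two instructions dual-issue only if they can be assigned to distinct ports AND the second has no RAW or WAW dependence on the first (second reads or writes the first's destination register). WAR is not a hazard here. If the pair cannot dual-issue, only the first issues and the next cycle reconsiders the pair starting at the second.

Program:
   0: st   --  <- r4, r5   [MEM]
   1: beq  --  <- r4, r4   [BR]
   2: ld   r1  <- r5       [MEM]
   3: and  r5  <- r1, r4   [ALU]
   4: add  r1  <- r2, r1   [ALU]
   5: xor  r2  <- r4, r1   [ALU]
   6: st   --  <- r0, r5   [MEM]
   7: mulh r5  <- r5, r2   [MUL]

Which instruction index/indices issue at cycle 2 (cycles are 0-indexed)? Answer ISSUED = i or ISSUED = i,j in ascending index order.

0. st.MEM @i0  | no-port MEM/BR
1. beq.BR @i1  | no-port BR/MEM
2. ld.MEM @i2  | RAW r1
3. and.ALU+add.ALU @i3&i4  | pair
4. xor.ALU+st.MEM @i5&i6  | pair
5. mulh.MUL @i7  | tail

ISSUED = 2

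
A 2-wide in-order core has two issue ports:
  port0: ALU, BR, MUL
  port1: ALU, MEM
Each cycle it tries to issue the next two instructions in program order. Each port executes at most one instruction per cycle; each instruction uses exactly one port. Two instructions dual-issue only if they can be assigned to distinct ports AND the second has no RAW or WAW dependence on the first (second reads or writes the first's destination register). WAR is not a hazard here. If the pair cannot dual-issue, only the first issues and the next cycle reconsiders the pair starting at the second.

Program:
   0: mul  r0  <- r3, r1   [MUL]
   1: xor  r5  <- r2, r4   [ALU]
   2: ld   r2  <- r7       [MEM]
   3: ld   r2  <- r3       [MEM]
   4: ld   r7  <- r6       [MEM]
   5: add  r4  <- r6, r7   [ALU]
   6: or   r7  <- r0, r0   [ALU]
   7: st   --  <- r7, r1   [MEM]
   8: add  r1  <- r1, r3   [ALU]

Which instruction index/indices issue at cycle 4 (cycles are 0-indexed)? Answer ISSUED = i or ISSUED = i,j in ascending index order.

t=0 i0,i1:mul+xor ; dual
t=1 i2:ld ; no-port MEM/MEM
t=2 i3:ld ; no-port MEM/MEM
t=3 i4:ld ; RAW r7
t=4 i5,i6:add+or ; dual
t=5 i7,i8:st+add ; dual

ISSUED = 5,6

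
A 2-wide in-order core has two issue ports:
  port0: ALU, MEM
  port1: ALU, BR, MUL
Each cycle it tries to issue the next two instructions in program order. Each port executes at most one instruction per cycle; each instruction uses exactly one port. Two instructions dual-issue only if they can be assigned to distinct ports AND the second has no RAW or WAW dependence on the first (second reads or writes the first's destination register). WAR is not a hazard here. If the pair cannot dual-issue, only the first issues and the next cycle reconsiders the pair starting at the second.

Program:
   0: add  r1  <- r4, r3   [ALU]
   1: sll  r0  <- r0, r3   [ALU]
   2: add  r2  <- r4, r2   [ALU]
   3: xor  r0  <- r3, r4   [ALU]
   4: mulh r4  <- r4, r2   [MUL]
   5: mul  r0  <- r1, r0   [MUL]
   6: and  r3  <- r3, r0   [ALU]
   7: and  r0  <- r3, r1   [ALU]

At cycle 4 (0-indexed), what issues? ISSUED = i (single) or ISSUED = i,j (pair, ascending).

ISSUED = 6

[0] i0&i1  add;sll  -- 2-wide
[1] i2&i3  add;xor  -- 2-wide
[2] i4  mulh  -- no-port MUL/MUL
[3] i5  mul  -- RAW r0
[4] i6  and  -- RAW r3
[5] i7  and  -- tail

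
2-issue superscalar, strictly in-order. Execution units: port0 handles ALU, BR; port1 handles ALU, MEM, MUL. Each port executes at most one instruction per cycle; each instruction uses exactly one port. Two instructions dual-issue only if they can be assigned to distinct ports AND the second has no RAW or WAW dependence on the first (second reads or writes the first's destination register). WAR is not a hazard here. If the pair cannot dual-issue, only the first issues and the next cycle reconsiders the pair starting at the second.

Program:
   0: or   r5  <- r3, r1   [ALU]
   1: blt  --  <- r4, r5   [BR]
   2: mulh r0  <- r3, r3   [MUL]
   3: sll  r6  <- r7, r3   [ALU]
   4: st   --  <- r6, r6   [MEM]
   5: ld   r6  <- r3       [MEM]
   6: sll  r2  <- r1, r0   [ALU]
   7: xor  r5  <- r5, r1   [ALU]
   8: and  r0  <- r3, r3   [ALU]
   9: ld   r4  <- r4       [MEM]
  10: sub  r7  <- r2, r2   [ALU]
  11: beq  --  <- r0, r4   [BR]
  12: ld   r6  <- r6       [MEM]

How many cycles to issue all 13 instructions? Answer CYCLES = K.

CYCLES = 8

[0] i0  or.ALU  -- RAW r5
[1] i1+i2  blt.BR;mulh.MUL  -- 2-wide
[2] i3  sll.ALU  -- RAW r6
[3] i4  st.MEM  -- no-port MEM/MEM
[4] i5+i6  ld.MEM;sll.ALU  -- 2-wide
[5] i7+i8  xor.ALU;and.ALU  -- 2-wide
[6] i9+i10  ld.MEM;sub.ALU  -- 2-wide
[7] i11+i12  beq.BR;ld.MEM  -- 2-wide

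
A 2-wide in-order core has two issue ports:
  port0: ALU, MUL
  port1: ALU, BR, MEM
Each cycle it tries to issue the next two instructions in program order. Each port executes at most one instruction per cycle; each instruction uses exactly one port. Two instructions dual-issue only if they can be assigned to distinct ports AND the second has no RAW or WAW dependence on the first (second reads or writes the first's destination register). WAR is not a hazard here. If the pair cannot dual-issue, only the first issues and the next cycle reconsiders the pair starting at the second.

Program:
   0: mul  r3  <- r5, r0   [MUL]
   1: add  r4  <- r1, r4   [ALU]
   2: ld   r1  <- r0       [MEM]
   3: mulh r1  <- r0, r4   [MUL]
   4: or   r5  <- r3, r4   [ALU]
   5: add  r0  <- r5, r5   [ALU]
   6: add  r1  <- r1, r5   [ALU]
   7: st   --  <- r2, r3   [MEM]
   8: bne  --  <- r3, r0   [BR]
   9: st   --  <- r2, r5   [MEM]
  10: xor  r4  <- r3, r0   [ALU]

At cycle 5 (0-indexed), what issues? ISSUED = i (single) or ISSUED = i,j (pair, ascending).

ISSUED = 8

[0] i0/i1  mul.MUL;add.ALU  -- pair
[1] i2  ld.MEM  -- WAW r1
[2] i3/i4  mulh.MUL;or.ALU  -- pair
[3] i5/i6  add.ALU;add.ALU  -- pair
[4] i7  st.MEM  -- no-port MEM/BR
[5] i8  bne.BR  -- no-port BR/MEM
[6] i9/i10  st.MEM;xor.ALU  -- pair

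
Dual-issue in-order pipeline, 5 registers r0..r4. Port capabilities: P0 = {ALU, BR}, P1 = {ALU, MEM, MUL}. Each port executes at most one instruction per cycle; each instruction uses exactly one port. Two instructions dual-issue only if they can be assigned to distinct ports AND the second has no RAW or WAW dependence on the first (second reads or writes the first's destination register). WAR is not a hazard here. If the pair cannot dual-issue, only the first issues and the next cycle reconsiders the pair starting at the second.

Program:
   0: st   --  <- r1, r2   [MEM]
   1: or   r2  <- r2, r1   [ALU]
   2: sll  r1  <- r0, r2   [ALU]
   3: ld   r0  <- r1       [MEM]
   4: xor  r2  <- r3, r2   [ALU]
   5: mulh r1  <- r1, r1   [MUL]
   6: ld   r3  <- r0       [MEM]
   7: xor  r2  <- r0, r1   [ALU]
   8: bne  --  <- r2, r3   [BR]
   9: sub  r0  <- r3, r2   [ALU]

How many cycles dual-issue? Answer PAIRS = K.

[0] i0&i1  st.MEM or.ALU  -- 2-wide
[1] i2  sll.ALU  -- RAW r1
[2] i3&i4  ld.MEM xor.ALU  -- 2-wide
[3] i5  mulh.MUL  -- no-port MUL/MEM
[4] i6&i7  ld.MEM xor.ALU  -- 2-wide
[5] i8&i9  bne.BR sub.ALU  -- 2-wide

PAIRS = 4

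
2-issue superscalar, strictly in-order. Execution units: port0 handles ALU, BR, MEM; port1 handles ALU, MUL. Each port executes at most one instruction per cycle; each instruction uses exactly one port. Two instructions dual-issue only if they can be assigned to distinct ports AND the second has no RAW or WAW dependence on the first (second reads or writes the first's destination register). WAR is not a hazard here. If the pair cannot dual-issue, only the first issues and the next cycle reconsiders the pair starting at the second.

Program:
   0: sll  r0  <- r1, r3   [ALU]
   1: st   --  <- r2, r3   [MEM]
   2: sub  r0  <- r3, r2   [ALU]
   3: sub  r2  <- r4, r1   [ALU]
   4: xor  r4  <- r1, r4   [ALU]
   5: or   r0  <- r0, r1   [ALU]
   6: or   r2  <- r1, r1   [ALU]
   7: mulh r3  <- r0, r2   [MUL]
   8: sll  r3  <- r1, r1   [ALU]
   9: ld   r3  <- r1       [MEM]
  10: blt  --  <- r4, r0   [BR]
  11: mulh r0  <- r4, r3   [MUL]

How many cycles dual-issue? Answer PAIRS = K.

PAIRS = 4

t=0 i0,i1:sll;st ; 2-wide
t=1 i2,i3:sub;sub ; 2-wide
t=2 i4,i5:xor;or ; 2-wide
t=3 i6:or ; RAW r2
t=4 i7:mulh ; WAW r3
t=5 i8:sll ; WAW r3
t=6 i9:ld ; no-port MEM/BR
t=7 i10,i11:blt;mulh ; 2-wide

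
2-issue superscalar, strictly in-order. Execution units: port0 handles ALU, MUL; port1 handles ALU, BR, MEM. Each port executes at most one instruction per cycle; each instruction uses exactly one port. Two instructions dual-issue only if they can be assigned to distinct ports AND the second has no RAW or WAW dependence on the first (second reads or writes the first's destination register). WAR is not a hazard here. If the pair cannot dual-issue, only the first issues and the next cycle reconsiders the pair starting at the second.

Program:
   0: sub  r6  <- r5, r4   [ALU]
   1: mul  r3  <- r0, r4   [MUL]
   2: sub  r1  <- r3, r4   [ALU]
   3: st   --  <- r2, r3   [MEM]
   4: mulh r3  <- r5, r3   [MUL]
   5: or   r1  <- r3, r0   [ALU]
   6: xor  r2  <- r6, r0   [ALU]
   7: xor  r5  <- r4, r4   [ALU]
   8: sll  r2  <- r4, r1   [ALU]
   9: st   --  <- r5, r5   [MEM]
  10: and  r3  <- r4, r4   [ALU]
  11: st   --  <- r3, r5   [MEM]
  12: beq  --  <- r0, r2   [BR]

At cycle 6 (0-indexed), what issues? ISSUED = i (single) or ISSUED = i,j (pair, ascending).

t=0 i0,i1:sub/mul ; pair
t=1 i2,i3:sub/st ; pair
t=2 i4:mulh ; RAW r3
t=3 i5,i6:or/xor ; pair
t=4 i7,i8:xor/sll ; pair
t=5 i9,i10:st/and ; pair
t=6 i11:st ; no-port MEM/BR
t=7 i12:beq ; tail

ISSUED = 11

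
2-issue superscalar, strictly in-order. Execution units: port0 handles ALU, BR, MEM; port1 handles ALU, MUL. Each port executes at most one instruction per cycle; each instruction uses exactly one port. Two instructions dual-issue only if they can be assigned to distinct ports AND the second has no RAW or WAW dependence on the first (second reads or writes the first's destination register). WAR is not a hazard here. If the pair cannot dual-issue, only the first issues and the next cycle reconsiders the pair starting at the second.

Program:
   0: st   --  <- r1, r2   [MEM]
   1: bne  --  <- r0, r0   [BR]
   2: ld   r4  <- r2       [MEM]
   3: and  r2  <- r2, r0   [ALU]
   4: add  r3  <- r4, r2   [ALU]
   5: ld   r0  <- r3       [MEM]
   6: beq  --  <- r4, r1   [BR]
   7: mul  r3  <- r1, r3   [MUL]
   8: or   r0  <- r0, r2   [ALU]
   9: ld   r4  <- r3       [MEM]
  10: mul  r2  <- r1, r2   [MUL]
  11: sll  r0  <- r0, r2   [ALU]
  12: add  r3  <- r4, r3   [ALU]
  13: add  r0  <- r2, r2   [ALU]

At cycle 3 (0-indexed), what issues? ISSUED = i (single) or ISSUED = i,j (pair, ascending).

ISSUED = 4

#0 head=0: st.MEM i0 no-port MEM/BR
#1 head=1: bne.BR i1 no-port BR/MEM
#2 head=2: ld.MEM and.ALU i2&i3 dual
#3 head=4: add.ALU i4 RAW r3
#4 head=5: ld.MEM i5 no-port MEM/BR
#5 head=6: beq.BR mul.MUL i6&i7 dual
#6 head=8: or.ALU ld.MEM i8&i9 dual
#7 head=10: mul.MUL i10 RAW r2
#8 head=11: sll.ALU add.ALU i11&i12 dual
#9 head=13: add.ALU i13 tail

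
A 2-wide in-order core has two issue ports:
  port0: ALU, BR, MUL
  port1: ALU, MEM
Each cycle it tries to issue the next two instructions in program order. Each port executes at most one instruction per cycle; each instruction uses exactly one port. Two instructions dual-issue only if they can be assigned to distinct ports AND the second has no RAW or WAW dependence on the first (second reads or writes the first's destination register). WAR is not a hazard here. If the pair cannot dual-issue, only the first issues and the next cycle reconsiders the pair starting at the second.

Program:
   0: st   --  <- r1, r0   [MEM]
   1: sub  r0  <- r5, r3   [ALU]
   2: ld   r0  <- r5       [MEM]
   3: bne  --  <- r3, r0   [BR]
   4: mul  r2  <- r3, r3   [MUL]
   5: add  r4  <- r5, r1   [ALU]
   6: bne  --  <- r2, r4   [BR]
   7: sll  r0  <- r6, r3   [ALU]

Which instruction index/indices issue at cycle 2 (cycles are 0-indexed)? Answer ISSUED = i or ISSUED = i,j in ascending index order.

t=0 i0,i1:st+sub ; 2-wide
t=1 i2:ld ; RAW r0
t=2 i3:bne ; no-port BR/MUL
t=3 i4,i5:mul+add ; 2-wide
t=4 i6,i7:bne+sll ; 2-wide

ISSUED = 3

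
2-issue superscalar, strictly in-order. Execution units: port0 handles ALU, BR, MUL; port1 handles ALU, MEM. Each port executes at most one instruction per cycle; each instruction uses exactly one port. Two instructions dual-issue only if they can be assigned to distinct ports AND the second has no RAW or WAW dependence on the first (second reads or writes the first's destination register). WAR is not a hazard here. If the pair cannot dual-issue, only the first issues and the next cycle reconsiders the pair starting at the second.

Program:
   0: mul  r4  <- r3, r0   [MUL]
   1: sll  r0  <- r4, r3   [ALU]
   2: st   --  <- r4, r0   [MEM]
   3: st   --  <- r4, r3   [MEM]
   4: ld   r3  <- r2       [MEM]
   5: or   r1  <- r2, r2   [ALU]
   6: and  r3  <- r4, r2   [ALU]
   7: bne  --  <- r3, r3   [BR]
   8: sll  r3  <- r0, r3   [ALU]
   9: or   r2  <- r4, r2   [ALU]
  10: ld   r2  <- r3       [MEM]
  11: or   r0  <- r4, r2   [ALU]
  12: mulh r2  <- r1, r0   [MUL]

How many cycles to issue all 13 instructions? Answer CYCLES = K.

CYCLES = 11

0. mul @i0  | RAW r4
1. sll @i1  | RAW r0
2. st @i2  | no-port MEM/MEM
3. st @i3  | no-port MEM/MEM
4. ld+or @i4+i5  | pair
5. and @i6  | RAW r3
6. bne+sll @i7+i8  | pair
7. or @i9  | WAW r2
8. ld @i10  | RAW r2
9. or @i11  | RAW r0
10. mulh @i12  | tail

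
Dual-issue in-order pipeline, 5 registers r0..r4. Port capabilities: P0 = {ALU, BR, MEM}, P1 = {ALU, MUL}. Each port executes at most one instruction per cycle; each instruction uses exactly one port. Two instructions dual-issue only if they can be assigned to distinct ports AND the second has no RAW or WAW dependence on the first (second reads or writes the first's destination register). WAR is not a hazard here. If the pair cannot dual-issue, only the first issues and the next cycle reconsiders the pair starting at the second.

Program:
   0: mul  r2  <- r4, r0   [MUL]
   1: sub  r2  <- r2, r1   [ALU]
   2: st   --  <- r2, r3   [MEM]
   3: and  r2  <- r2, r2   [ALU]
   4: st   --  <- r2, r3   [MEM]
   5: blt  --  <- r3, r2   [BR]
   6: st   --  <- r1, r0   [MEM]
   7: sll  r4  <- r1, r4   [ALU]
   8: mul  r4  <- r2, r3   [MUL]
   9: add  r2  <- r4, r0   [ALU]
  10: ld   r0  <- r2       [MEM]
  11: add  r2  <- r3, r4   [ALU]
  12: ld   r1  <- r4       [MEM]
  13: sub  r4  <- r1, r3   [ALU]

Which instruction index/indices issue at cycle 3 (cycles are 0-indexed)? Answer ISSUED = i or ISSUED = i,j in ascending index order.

c0: i0 mul.MUL  RAW+WAW r2
c1: i1 sub.ALU  RAW r2
c2: i2/i3 st.MEM+and.ALU  dual
c3: i4 st.MEM  no-port MEM/BR
c4: i5 blt.BR  no-port BR/MEM
c5: i6/i7 st.MEM+sll.ALU  dual
c6: i8 mul.MUL  RAW r4
c7: i9 add.ALU  RAW r2
c8: i10/i11 ld.MEM+add.ALU  dual
c9: i12 ld.MEM  RAW r1
c10: i13 sub.ALU  tail

ISSUED = 4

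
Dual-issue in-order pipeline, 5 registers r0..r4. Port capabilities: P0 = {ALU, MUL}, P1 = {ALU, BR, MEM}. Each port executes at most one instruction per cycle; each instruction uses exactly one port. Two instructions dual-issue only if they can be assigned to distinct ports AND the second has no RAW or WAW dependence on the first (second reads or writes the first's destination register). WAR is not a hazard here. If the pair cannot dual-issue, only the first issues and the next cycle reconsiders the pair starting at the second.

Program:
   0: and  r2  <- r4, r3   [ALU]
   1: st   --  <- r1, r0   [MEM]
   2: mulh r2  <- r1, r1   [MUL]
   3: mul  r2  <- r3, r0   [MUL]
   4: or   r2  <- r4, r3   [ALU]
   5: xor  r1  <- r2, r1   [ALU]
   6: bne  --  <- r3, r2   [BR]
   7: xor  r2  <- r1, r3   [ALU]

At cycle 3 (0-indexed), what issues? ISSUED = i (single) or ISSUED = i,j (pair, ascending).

0. and+st @i0,i1  | pair
1. mulh @i2  | no-port MUL/MUL
2. mul @i3  | WAW r2
3. or @i4  | RAW r2
4. xor+bne @i5,i6  | pair
5. xor @i7  | tail

ISSUED = 4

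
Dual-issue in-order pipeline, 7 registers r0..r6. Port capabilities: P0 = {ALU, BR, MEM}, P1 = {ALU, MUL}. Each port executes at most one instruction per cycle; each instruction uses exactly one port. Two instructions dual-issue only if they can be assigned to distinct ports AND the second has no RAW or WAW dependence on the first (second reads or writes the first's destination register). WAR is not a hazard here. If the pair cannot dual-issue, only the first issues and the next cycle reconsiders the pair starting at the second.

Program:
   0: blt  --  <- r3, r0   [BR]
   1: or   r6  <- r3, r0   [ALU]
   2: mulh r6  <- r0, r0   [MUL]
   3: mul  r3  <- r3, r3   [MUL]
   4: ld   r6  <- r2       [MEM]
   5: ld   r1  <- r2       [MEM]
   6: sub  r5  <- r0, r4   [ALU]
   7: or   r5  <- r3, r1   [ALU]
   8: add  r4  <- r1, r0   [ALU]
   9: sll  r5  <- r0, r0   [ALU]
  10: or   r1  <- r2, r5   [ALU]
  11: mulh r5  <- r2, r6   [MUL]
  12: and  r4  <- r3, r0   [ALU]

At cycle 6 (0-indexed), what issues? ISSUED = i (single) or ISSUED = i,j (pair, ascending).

ISSUED = 10,11

c0: i0,i1 blt.BR/or.ALU  2-wide
c1: i2 mulh.MUL  no-port MUL/MUL
c2: i3,i4 mul.MUL/ld.MEM  2-wide
c3: i5,i6 ld.MEM/sub.ALU  2-wide
c4: i7,i8 or.ALU/add.ALU  2-wide
c5: i9 sll.ALU  RAW r5
c6: i10,i11 or.ALU/mulh.MUL  2-wide
c7: i12 and.ALU  tail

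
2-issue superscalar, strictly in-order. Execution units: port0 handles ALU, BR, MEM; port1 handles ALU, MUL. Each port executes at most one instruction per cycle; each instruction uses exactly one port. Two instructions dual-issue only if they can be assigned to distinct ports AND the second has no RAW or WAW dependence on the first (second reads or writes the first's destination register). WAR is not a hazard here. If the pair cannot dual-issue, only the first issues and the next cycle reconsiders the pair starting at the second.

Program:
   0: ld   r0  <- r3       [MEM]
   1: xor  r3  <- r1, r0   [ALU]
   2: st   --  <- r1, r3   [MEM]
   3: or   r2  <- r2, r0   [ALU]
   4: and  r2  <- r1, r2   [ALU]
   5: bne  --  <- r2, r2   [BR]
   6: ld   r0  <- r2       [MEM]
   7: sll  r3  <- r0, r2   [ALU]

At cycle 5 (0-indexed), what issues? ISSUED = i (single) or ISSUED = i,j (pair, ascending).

#0 head=0: ld.MEM i0 RAW r0
#1 head=1: xor.ALU i1 RAW r3
#2 head=2: st.MEM+or.ALU i2+i3 2-wide
#3 head=4: and.ALU i4 RAW r2
#4 head=5: bne.BR i5 no-port BR/MEM
#5 head=6: ld.MEM i6 RAW r0
#6 head=7: sll.ALU i7 tail

ISSUED = 6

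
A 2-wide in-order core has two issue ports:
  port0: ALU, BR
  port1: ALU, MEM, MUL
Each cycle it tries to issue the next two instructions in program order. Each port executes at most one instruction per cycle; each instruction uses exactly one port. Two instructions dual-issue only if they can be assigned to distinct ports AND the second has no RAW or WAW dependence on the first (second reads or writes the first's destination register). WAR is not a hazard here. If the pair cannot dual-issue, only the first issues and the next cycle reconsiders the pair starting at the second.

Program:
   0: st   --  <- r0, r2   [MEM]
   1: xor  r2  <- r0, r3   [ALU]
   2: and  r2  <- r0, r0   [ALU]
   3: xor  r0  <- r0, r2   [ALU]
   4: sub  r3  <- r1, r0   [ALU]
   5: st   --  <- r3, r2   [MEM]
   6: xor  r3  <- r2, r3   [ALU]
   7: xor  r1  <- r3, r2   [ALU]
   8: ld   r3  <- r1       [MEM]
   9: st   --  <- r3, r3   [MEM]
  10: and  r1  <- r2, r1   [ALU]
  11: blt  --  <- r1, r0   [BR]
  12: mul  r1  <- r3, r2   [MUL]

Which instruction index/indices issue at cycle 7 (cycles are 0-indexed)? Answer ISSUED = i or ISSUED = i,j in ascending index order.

ISSUED = 9,10

0. st.MEM xor.ALU @i0/i1  | 2-wide
1. and.ALU @i2  | RAW r2
2. xor.ALU @i3  | RAW r0
3. sub.ALU @i4  | RAW r3
4. st.MEM xor.ALU @i5/i6  | 2-wide
5. xor.ALU @i7  | RAW r1
6. ld.MEM @i8  | no-port MEM/MEM
7. st.MEM and.ALU @i9/i10  | 2-wide
8. blt.BR mul.MUL @i11/i12  | 2-wide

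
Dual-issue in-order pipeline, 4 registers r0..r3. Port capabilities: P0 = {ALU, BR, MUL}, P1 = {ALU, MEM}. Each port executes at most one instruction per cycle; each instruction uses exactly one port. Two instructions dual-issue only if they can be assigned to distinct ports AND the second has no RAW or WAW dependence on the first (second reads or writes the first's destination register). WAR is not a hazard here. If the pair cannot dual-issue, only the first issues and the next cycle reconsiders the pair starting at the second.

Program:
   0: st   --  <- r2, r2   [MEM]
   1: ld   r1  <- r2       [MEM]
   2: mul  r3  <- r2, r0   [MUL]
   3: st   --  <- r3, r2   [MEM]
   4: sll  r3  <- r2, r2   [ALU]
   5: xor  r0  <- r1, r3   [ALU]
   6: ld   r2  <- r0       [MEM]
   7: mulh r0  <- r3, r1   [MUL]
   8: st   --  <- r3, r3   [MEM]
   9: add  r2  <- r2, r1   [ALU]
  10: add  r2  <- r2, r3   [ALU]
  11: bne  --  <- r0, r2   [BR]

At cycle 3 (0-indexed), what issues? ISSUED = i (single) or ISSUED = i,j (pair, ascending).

ISSUED = 5

  cy0 -> i0 (st) no-port MEM/MEM
  cy1 -> i1,i2 (ld+mul) dual
  cy2 -> i3,i4 (st+sll) dual
  cy3 -> i5 (xor) RAW r0
  cy4 -> i6,i7 (ld+mulh) dual
  cy5 -> i8,i9 (st+add) dual
  cy6 -> i10 (add) RAW r2
  cy7 -> i11 (bne) tail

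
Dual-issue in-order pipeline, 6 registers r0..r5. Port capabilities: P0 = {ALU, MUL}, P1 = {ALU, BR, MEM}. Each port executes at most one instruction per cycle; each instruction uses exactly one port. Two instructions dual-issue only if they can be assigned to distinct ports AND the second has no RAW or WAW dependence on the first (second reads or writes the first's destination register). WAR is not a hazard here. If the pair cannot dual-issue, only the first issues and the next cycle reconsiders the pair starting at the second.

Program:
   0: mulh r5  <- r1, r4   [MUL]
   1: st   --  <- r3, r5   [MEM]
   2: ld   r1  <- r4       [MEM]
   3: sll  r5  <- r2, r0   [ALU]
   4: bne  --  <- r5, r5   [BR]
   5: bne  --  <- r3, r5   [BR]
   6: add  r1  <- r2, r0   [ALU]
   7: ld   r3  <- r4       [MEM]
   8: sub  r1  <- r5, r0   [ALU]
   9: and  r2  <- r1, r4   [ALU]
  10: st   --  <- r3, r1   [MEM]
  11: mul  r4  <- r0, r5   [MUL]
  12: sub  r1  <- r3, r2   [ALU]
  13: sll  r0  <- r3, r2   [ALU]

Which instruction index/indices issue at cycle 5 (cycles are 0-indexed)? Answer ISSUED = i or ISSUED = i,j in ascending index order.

#0 head=0: mulh.MUL i0 RAW r5
#1 head=1: st.MEM i1 no-port MEM/MEM
#2 head=2: ld.MEM sll.ALU i2/i3 2-wide
#3 head=4: bne.BR i4 no-port BR/BR
#4 head=5: bne.BR add.ALU i5/i6 2-wide
#5 head=7: ld.MEM sub.ALU i7/i8 2-wide
#6 head=9: and.ALU st.MEM i9/i10 2-wide
#7 head=11: mul.MUL sub.ALU i11/i12 2-wide
#8 head=13: sll.ALU i13 tail

ISSUED = 7,8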